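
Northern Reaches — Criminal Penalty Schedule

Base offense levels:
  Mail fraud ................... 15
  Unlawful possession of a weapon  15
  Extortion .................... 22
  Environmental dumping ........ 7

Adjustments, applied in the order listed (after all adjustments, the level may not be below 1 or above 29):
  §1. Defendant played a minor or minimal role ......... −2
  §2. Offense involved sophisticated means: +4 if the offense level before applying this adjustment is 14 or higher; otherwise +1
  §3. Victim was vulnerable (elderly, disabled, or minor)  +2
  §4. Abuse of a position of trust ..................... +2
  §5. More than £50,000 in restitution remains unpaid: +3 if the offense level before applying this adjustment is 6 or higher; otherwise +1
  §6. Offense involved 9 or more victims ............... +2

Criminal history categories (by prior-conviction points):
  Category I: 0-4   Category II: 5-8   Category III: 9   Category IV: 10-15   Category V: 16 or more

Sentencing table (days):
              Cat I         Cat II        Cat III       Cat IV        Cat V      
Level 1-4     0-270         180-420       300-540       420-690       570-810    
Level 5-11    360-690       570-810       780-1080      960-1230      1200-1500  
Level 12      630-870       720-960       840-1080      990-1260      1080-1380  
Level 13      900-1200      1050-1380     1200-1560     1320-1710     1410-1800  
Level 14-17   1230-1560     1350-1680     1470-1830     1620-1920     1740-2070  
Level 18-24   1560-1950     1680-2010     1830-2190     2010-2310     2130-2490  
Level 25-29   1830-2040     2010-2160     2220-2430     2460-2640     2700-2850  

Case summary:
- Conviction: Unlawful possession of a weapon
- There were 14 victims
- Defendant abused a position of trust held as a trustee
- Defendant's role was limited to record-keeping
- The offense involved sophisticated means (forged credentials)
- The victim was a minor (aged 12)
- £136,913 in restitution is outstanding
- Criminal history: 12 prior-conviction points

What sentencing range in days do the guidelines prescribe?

Base offense level for unlawful possession of a weapon: 15.
§1 applies: 15 − 2 = 13.
§2 applies (level before this adjustment is 13 < 14, so +1): 13 + 1 = 14.
§3 applies: 14 + 2 = 16.
§4 applies: 16 + 2 = 18.
§5 applies (level before this adjustment is 18 ≥ 6, so +3): 18 + 3 = 21.
§6 applies: 21 + 2 = 23.
Final offense level: 23.
Criminal history: 12 prior points → Category IV (10-15).
Level 23 falls in the 18-24 band.
Grid: Level 18-24 × Category IV = 2010-2310 days.

2010-2310 days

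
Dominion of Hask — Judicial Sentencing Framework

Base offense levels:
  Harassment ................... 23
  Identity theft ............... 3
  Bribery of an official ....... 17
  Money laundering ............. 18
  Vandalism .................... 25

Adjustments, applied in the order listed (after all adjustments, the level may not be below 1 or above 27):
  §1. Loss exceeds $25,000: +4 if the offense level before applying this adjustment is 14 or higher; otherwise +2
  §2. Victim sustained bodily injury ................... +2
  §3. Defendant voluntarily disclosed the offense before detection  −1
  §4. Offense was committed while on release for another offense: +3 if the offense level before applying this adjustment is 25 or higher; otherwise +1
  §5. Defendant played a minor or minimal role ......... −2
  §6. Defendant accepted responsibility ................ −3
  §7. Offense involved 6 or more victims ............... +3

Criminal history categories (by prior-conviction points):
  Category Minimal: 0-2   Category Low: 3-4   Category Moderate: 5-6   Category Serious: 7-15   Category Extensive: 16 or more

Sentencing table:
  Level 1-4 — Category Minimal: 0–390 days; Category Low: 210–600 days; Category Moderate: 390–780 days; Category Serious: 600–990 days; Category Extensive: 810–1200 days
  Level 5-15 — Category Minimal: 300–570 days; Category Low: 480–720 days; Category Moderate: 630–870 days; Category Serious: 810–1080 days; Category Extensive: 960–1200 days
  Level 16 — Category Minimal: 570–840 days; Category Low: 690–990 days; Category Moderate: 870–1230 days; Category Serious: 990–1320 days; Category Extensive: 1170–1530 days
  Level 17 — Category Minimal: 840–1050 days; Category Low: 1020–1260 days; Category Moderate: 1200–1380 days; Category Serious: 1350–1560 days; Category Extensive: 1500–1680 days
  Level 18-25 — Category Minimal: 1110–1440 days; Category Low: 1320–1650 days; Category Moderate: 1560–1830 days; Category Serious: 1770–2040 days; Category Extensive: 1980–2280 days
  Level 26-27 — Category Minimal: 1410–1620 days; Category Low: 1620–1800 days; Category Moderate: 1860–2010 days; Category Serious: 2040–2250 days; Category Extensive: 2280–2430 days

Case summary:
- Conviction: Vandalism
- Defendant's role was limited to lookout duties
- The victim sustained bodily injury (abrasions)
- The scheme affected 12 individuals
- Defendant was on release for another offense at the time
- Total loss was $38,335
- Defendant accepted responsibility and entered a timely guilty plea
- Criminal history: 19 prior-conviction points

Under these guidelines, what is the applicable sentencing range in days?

Base offense level for vandalism: 25.
§1 applies (level before this adjustment is 25 ≥ 14, so +4): 25 + 4 = 29.
§2 applies: 29 + 2 = 31.
§3 does not apply.
§4 applies (level before this adjustment is 31 ≥ 25, so +3): 31 + 3 = 34.
§5 applies: 34 − 2 = 32.
§6 applies: 32 − 3 = 29.
§7 applies: 29 + 3 = 32.
Level 32 exceeds the maximum of 27; capped at 27.
Final offense level: 27.
Criminal history: 19 prior points → Category Extensive (16+).
Level 27 falls in the 26-27 band.
Grid: Level 26-27 × Category Extensive = 2280-2430 days.

2280-2430 days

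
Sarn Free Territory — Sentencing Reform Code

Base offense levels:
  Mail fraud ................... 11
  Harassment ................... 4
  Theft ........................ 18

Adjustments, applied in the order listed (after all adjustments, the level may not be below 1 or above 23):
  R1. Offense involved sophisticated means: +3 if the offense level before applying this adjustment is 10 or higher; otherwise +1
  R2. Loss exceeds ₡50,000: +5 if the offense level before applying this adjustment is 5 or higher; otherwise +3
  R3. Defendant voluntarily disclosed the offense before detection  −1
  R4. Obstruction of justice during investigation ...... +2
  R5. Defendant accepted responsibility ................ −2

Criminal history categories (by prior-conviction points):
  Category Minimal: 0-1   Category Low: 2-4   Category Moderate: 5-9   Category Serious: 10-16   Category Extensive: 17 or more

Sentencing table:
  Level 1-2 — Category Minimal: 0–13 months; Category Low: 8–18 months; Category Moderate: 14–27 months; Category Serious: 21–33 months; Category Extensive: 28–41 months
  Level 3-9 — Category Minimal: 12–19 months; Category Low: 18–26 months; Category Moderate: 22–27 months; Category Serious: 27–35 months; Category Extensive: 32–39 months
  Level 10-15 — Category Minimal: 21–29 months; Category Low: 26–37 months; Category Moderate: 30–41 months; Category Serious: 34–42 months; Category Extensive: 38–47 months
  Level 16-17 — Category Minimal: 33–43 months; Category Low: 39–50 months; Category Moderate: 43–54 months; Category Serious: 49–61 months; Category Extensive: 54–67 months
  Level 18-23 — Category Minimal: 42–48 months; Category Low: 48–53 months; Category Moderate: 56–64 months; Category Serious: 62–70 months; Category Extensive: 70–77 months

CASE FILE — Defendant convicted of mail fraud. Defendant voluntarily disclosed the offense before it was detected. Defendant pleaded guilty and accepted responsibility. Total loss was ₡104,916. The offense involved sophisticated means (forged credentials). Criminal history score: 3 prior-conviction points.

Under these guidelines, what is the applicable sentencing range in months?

Base offense level for mail fraud: 11.
R1 applies (level before this adjustment is 11 ≥ 10, so +3): 11 + 3 = 14.
R2 applies (level before this adjustment is 14 ≥ 5, so +5): 14 + 5 = 19.
R3 applies: 19 − 1 = 18.
R5 applies: 18 − 2 = 16.
Final offense level: 16.
Criminal history: 3 prior points → Category Low (2-4).
Level 16 falls in the 16-17 band.
Grid: Level 16-17 × Category Low = 39-50 months.

39-50 months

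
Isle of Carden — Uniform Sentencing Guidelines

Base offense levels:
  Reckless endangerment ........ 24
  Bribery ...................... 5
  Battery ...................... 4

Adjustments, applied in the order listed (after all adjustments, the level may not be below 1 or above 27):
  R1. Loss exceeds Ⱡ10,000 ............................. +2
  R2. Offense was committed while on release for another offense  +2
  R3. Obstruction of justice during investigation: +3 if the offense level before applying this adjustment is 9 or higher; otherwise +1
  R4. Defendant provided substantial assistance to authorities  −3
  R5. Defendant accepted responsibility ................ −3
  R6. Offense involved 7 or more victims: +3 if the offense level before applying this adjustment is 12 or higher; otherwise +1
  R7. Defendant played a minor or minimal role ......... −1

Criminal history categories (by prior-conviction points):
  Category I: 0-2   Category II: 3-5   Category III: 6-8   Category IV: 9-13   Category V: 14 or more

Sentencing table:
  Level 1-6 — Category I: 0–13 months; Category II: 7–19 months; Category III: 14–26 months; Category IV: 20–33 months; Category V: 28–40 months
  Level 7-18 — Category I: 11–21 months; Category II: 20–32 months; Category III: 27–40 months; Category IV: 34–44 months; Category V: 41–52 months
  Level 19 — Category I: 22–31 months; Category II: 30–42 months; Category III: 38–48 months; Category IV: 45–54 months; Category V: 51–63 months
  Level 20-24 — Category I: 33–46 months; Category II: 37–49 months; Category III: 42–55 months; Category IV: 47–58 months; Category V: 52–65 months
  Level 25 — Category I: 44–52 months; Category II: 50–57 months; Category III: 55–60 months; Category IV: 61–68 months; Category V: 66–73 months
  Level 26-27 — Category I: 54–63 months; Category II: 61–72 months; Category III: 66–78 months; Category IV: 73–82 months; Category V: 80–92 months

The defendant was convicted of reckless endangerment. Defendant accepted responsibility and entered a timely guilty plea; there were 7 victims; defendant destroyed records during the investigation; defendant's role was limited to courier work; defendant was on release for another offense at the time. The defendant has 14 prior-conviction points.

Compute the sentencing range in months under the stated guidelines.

80-92 months

Base offense level for reckless endangerment: 24.
R1 does not apply.
R2 applies: 24 + 2 = 26.
R3 applies (level before this adjustment is 26 ≥ 9, so +3): 26 + 3 = 29.
R5 applies: 29 − 3 = 26.
R6 applies (level before this adjustment is 26 ≥ 12, so +3): 26 + 3 = 29.
R7 applies: 29 − 1 = 28.
Level 28 exceeds the maximum of 27; capped at 27.
Final offense level: 27.
Criminal history: 14 prior points → Category V (14+).
Level 27 falls in the 26-27 band.
Grid: Level 26-27 × Category V = 80-92 months.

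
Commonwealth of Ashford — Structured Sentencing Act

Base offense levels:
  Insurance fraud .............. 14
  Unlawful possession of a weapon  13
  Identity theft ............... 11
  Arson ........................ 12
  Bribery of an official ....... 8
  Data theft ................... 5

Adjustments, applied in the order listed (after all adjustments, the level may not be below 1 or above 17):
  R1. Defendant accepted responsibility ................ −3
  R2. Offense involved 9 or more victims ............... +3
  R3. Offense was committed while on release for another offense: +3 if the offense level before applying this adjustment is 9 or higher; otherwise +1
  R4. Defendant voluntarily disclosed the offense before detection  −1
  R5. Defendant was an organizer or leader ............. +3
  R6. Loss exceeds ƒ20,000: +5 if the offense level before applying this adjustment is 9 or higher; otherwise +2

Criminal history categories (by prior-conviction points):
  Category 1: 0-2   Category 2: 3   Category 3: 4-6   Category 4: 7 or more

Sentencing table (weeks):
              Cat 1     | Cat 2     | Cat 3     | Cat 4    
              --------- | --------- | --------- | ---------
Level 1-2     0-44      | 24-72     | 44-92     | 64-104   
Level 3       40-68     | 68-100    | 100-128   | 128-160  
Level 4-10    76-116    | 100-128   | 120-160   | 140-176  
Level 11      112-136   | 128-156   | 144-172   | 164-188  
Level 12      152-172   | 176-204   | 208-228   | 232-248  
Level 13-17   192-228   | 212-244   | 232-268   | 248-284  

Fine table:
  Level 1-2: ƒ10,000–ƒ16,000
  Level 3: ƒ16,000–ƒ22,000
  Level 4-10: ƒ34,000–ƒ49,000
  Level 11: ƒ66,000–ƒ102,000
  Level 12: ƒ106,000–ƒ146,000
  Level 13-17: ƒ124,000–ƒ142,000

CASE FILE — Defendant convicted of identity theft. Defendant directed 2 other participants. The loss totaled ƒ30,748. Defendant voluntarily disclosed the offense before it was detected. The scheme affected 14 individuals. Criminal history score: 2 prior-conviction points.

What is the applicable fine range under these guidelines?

ƒ124,000–ƒ142,000

Base offense level for identity theft: 11.
R1 does not apply.
R2 applies: 11 + 3 = 14.
R3 does not apply.
R4 applies: 14 − 1 = 13.
R5 applies: 13 + 3 = 16.
R6 applies (level before this adjustment is 16 ≥ 9, so +5): 16 + 5 = 21.
Level 21 exceeds the maximum of 17; capped at 17.
Final offense level: 17.
Level 17 falls in the 13-17 band.
Fine table: Level 13-17 → ƒ124,000–ƒ142,000.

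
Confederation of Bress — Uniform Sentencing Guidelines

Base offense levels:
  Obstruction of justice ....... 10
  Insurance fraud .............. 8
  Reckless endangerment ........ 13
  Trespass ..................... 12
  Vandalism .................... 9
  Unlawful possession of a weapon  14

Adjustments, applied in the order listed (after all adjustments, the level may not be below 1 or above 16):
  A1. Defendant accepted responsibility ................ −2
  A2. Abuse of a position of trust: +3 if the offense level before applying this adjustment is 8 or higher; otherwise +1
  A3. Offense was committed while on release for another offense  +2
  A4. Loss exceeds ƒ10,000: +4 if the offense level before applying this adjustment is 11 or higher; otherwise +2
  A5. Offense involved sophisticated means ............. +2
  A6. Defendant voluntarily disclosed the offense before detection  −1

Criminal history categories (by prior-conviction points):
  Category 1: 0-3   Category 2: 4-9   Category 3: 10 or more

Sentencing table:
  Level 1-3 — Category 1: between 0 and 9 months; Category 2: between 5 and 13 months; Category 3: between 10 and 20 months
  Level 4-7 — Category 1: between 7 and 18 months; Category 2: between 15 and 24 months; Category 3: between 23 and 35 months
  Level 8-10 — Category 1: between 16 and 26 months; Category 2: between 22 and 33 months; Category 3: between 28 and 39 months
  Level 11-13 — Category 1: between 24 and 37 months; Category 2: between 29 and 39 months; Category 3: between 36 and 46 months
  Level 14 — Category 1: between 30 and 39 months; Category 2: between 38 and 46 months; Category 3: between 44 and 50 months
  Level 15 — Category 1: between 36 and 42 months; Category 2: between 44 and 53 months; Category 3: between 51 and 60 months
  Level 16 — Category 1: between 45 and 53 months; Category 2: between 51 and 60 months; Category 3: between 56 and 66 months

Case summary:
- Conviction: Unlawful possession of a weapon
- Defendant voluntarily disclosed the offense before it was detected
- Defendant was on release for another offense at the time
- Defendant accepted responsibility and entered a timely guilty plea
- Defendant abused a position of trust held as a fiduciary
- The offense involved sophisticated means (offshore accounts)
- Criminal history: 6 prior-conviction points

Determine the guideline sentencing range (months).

Base offense level for unlawful possession of a weapon: 14.
A1 applies: 14 − 2 = 12.
A2 applies (level before this adjustment is 12 ≥ 8, so +3): 12 + 3 = 15.
A3 applies: 15 + 2 = 17.
A5 applies: 17 + 2 = 19.
A6 applies: 19 − 1 = 18.
Level 18 exceeds the maximum of 16; capped at 16.
Final offense level: 16.
Criminal history: 6 prior points → Category 2 (4-9).
Level 16 falls in the 16 band.
Grid: Level 16 × Category 2 = 51-60 months.

51-60 months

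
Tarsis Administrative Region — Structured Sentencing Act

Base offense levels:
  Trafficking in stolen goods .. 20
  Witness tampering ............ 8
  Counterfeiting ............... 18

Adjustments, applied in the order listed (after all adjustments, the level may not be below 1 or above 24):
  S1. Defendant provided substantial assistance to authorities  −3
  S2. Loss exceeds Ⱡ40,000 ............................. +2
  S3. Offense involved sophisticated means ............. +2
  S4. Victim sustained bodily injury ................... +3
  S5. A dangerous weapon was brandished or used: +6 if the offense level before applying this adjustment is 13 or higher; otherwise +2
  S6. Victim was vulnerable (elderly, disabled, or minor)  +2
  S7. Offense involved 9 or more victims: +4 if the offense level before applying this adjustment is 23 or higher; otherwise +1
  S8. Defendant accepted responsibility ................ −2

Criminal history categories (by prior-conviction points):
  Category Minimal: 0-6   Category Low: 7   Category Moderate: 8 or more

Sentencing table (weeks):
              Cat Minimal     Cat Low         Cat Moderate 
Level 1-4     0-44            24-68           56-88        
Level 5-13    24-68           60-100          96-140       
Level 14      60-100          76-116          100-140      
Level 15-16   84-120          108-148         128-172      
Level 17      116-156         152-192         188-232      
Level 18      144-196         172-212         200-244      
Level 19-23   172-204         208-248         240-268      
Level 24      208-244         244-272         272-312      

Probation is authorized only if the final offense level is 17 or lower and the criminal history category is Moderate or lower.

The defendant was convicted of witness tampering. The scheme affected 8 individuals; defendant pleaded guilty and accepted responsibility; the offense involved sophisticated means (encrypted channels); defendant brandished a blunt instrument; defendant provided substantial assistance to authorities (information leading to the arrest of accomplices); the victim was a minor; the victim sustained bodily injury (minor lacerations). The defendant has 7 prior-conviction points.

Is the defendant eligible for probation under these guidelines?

Yes

Base offense level for witness tampering: 8.
S1 applies: 8 − 3 = 5.
S3 applies: 5 + 2 = 7.
S4 applies: 7 + 3 = 10.
S5 applies (level before this adjustment is 10 < 13, so +2): 10 + 2 = 12.
S6 applies: 12 + 2 = 14.
S8 applies: 14 − 2 = 12.
Final offense level: 12.
Criminal history: 7 prior points → Category Low (7).
Level 12 falls in the 5-13 band.
Grid: Level 5-13 × Category Low = 60-100 weeks.
Probation check: level 12 ≤ 17 and category Low ≤ Moderate → eligible.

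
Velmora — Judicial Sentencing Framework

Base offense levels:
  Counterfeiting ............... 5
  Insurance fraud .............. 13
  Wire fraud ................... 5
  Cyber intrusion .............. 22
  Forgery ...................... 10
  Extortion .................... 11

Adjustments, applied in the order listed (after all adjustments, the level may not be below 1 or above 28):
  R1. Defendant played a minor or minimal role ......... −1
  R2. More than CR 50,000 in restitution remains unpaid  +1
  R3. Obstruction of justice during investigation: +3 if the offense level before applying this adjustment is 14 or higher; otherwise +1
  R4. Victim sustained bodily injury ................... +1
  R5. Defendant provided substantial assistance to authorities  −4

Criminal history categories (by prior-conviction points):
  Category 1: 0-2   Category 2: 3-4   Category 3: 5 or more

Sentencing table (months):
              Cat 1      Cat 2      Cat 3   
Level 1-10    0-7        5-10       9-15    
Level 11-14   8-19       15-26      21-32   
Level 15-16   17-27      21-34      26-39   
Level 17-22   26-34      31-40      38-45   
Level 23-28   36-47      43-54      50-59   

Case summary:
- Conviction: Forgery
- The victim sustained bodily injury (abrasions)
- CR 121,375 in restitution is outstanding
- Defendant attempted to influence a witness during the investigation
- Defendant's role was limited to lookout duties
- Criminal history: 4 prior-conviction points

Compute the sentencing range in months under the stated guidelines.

Base offense level for forgery: 10.
R1 applies: 10 − 1 = 9.
R2 applies: 9 + 1 = 10.
R3 applies (level before this adjustment is 10 < 14, so +1): 10 + 1 = 11.
R4 applies: 11 + 1 = 12.
R5 does not apply.
Final offense level: 12.
Criminal history: 4 prior points → Category 2 (3-4).
Level 12 falls in the 11-14 band.
Grid: Level 11-14 × Category 2 = 15-26 months.

15-26 months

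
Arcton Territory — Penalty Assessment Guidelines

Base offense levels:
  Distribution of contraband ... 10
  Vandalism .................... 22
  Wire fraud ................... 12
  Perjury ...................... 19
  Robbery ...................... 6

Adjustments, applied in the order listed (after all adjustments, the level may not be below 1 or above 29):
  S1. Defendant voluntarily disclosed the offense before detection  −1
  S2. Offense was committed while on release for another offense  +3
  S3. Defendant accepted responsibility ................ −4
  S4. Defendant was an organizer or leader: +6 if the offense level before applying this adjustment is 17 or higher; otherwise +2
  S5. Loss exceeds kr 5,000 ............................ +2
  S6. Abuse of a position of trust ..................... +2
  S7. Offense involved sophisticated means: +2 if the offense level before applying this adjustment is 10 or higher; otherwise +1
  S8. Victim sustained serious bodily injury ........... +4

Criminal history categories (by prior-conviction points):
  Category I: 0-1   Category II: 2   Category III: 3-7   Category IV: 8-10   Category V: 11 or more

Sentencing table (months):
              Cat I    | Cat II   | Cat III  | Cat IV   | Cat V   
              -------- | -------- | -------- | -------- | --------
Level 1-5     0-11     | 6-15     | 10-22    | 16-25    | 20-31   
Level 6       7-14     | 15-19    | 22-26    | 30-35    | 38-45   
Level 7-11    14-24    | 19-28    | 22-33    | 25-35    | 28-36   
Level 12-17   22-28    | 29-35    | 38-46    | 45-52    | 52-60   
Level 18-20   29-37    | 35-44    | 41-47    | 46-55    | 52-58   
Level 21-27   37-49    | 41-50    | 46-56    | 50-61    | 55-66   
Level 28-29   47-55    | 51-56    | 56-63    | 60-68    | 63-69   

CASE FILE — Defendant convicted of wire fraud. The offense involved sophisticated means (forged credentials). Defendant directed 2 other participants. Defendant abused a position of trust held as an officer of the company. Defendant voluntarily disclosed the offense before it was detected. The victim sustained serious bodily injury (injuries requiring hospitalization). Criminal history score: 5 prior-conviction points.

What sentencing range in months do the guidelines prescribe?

46-56 months

Base offense level for wire fraud: 12.
S1 applies: 12 − 1 = 11.
S4 applies (level before this adjustment is 11 < 17, so +2): 11 + 2 = 13.
S6 applies: 13 + 2 = 15.
S7 applies (level before this adjustment is 15 ≥ 10, so +2): 15 + 2 = 17.
S8 applies: 17 + 4 = 21.
Final offense level: 21.
Criminal history: 5 prior points → Category III (3-7).
Level 21 falls in the 21-27 band.
Grid: Level 21-27 × Category III = 46-56 months.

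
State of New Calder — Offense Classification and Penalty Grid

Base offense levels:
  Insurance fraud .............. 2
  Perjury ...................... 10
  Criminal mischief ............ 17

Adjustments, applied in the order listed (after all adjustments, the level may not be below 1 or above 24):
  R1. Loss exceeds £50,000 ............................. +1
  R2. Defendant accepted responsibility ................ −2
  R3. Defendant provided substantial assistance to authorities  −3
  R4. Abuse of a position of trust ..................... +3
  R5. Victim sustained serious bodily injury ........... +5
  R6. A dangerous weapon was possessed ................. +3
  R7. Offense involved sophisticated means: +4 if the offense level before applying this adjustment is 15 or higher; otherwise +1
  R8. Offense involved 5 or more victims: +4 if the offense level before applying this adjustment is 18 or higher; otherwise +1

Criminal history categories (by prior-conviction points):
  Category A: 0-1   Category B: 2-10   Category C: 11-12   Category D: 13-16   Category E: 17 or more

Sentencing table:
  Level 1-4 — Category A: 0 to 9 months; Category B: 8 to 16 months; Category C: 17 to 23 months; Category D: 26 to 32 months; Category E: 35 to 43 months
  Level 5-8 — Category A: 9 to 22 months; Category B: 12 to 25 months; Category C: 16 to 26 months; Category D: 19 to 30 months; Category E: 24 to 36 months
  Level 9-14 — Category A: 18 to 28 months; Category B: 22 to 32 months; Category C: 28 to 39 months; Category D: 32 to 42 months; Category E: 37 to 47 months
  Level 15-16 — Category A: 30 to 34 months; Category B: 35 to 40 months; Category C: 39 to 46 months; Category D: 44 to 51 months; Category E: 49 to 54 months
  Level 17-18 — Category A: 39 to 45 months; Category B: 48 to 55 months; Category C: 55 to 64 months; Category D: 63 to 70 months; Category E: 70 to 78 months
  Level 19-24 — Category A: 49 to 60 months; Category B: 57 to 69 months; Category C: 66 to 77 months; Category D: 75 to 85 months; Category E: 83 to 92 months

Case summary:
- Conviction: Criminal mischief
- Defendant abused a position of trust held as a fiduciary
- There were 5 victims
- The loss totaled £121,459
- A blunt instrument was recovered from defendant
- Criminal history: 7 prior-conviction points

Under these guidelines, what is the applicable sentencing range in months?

Base offense level for criminal mischief: 17.
R1 applies: 17 + 1 = 18.
R2 does not apply.
R4 applies: 18 + 3 = 21.
R5 does not apply.
R6 applies: 21 + 3 = 24.
R8 applies (level before this adjustment is 24 ≥ 18, so +4): 24 + 4 = 28.
Level 28 exceeds the maximum of 24; capped at 24.
Final offense level: 24.
Criminal history: 7 prior points → Category B (2-10).
Level 24 falls in the 19-24 band.
Grid: Level 19-24 × Category B = 57-69 months.

57-69 months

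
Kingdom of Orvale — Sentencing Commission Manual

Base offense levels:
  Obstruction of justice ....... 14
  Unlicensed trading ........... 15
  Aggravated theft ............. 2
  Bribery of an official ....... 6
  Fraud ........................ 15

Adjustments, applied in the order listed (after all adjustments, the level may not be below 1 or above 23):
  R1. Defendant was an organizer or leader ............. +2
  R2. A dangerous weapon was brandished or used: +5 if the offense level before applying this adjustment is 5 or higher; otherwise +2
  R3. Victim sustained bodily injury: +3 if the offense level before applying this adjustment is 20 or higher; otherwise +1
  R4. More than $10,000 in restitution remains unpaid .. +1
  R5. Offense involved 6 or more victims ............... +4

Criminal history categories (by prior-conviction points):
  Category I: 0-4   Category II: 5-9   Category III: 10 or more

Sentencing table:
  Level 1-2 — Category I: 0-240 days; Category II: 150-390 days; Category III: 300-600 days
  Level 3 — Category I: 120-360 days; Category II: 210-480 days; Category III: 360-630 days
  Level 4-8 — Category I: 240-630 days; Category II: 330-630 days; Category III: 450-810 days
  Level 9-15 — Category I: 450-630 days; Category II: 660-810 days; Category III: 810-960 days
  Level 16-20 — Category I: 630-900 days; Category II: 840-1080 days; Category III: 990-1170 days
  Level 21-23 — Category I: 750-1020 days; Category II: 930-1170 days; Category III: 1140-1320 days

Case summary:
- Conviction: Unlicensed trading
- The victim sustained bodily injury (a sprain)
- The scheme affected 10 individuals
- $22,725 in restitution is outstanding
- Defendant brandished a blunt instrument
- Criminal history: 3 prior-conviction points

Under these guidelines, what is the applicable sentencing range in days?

750-1020 days

Base offense level for unlicensed trading: 15.
R2 applies (level before this adjustment is 15 ≥ 5, so +5): 15 + 5 = 20.
R3 applies (level before this adjustment is 20 ≥ 20, so +3): 20 + 3 = 23.
R4 applies: 23 + 1 = 24.
R5 applies: 24 + 4 = 28.
Level 28 exceeds the maximum of 23; capped at 23.
Final offense level: 23.
Criminal history: 3 prior points → Category I (0-4).
Level 23 falls in the 21-23 band.
Grid: Level 21-23 × Category I = 750-1020 days.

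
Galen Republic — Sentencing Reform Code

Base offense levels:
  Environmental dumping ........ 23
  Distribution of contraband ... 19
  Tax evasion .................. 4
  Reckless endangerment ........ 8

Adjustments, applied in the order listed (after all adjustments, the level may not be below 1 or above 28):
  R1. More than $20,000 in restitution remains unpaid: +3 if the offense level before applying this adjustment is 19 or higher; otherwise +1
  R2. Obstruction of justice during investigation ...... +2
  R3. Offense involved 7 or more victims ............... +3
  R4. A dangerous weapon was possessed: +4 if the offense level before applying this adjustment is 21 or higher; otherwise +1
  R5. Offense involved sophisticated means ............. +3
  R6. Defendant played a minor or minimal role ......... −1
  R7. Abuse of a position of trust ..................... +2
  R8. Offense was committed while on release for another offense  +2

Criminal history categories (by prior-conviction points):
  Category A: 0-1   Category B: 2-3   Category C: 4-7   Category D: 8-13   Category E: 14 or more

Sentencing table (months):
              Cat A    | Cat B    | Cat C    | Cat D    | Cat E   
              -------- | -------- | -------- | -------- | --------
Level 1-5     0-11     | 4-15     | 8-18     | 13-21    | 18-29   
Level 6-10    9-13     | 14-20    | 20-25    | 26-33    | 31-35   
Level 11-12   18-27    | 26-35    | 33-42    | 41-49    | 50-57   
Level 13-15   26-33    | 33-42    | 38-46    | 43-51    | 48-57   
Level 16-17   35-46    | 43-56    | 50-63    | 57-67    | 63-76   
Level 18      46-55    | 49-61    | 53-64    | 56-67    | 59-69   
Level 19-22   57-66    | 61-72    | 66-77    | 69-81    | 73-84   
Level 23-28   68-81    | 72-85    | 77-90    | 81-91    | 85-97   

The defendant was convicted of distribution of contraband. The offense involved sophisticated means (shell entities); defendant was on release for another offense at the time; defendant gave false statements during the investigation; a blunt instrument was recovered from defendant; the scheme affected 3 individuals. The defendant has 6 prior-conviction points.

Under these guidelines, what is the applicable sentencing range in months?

77-90 months

Base offense level for distribution of contraband: 19.
R1 does not apply.
R2 applies: 19 + 2 = 21.
R3 does not apply.
R4 applies (level before this adjustment is 21 ≥ 21, so +4): 21 + 4 = 25.
R5 applies: 25 + 3 = 28.
R6 does not apply.
R7 does not apply.
R8 applies: 28 + 2 = 30.
Level 30 exceeds the maximum of 28; capped at 28.
Final offense level: 28.
Criminal history: 6 prior points → Category C (4-7).
Level 28 falls in the 23-28 band.
Grid: Level 23-28 × Category C = 77-90 months.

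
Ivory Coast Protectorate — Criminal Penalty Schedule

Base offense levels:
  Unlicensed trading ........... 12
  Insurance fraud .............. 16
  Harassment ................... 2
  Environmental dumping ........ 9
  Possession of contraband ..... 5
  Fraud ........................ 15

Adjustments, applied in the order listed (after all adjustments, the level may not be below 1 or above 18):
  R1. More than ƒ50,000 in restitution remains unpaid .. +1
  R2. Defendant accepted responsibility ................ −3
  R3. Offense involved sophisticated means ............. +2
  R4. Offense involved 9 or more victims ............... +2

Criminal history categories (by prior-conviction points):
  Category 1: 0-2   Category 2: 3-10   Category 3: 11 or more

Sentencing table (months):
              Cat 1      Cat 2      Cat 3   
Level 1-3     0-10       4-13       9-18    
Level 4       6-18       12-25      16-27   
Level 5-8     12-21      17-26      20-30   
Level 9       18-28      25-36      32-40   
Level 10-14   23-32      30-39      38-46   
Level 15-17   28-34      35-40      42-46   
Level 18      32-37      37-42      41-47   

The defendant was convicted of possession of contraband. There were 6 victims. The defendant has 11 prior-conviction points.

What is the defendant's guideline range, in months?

20-30 months

Base offense level for possession of contraband: 5.
Final offense level: 5.
Criminal history: 11 prior points → Category 3 (11+).
Level 5 falls in the 5-8 band.
Grid: Level 5-8 × Category 3 = 20-30 months.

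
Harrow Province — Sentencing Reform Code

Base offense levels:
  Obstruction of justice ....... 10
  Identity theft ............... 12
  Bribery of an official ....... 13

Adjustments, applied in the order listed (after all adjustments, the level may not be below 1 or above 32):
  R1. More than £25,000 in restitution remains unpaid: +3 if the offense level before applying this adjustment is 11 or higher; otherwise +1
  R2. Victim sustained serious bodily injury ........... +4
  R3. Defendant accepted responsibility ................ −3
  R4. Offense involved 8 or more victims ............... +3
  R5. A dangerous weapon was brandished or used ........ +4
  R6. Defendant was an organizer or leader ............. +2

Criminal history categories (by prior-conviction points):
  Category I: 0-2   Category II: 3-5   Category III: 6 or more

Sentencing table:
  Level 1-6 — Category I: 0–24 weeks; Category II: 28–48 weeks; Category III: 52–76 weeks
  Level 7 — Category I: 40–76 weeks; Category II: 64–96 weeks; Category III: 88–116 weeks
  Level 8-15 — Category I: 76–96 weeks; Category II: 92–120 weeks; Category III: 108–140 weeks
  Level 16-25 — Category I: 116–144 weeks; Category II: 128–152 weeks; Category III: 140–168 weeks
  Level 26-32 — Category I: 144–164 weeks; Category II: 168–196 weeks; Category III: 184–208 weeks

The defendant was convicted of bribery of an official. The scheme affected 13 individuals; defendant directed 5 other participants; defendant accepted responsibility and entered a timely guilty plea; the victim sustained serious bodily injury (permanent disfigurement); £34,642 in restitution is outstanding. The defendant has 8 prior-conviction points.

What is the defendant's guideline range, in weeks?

Base offense level for bribery of an official: 13.
R1 applies (level before this adjustment is 13 ≥ 11, so +3): 13 + 3 = 16.
R2 applies: 16 + 4 = 20.
R3 applies: 20 − 3 = 17.
R4 applies: 17 + 3 = 20.
R6 applies: 20 + 2 = 22.
Final offense level: 22.
Criminal history: 8 prior points → Category III (6+).
Level 22 falls in the 16-25 band.
Grid: Level 16-25 × Category III = 140-168 weeks.

140-168 weeks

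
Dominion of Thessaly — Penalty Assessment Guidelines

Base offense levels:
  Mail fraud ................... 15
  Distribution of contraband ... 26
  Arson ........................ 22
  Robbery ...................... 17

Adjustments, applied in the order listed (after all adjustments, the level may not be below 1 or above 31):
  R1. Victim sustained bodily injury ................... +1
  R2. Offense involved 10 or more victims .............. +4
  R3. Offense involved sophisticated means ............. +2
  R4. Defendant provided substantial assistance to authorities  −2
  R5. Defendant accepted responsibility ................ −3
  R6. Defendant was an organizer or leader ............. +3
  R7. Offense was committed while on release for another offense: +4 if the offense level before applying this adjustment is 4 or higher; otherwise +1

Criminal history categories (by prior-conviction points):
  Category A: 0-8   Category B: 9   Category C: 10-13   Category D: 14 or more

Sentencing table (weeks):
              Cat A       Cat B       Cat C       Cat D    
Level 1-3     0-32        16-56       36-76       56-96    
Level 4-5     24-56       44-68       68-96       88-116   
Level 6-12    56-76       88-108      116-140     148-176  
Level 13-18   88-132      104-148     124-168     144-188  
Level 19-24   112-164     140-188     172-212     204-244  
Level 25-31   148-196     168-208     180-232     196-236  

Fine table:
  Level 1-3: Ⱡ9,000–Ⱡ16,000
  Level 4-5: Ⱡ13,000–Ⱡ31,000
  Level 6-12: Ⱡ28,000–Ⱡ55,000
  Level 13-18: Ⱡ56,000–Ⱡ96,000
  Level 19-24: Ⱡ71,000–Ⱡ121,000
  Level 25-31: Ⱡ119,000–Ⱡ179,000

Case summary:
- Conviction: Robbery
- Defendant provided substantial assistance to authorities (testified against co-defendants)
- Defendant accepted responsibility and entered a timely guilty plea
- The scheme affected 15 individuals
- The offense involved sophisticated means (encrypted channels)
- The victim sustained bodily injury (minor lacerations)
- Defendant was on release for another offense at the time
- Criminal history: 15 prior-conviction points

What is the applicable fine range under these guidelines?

Ⱡ71,000–Ⱡ121,000

Base offense level for robbery: 17.
R1 applies: 17 + 1 = 18.
R2 applies: 18 + 4 = 22.
R3 applies: 22 + 2 = 24.
R4 applies: 24 − 2 = 22.
R5 applies: 22 − 3 = 19.
R6 does not apply.
R7 applies (level before this adjustment is 19 ≥ 4, so +4): 19 + 4 = 23.
Final offense level: 23.
Level 23 falls in the 19-24 band.
Fine table: Level 19-24 → Ⱡ71,000–Ⱡ121,000.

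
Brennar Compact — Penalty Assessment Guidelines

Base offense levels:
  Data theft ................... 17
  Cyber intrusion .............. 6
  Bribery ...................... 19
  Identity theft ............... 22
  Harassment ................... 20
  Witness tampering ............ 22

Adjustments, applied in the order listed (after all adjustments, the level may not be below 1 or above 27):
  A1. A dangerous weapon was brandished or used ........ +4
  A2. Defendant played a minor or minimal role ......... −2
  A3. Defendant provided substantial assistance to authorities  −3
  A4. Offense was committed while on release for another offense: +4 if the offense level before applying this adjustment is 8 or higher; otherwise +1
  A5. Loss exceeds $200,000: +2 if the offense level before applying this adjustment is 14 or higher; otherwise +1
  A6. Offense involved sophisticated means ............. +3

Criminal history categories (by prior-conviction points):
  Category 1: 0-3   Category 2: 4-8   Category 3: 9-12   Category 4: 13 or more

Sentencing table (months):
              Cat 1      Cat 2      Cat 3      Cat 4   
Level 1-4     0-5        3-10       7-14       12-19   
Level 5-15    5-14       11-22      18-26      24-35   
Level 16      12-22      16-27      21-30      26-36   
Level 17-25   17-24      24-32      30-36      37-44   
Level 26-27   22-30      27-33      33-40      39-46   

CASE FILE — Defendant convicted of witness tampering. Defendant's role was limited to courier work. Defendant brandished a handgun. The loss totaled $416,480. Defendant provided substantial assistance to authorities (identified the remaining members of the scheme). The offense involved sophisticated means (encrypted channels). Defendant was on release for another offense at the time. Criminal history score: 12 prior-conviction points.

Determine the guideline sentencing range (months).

Base offense level for witness tampering: 22.
A1 applies: 22 + 4 = 26.
A2 applies: 26 − 2 = 24.
A3 applies: 24 − 3 = 21.
A4 applies (level before this adjustment is 21 ≥ 8, so +4): 21 + 4 = 25.
A5 applies (level before this adjustment is 25 ≥ 14, so +2): 25 + 2 = 27.
A6 applies: 27 + 3 = 30.
Level 30 exceeds the maximum of 27; capped at 27.
Final offense level: 27.
Criminal history: 12 prior points → Category 3 (9-12).
Level 27 falls in the 26-27 band.
Grid: Level 26-27 × Category 3 = 33-40 months.

33-40 months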